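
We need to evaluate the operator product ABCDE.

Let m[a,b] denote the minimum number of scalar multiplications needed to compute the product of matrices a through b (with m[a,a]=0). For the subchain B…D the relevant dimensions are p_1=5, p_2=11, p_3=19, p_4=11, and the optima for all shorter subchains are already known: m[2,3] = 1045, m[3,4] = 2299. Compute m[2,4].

2090

m[2,4] = min over k∈[2,3] of m[2,k]+m[k+1,4]+p_{1}·p_k·p_{4}.
k=2: 0 + 2299 + 5·11·11 = 2904; k=3: 1045 + 0 + 5·19·11 = 2090.
Minimum: 2090 at k=3.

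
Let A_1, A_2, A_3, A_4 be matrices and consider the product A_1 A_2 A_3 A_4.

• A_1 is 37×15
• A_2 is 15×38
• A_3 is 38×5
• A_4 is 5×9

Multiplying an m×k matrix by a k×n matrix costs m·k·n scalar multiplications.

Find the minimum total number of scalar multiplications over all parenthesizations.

Adjacent pairs: A_1A_2 = 37·15·38 = 21090; A_2A_3 = 15·38·5 = 2850; A_3A_4 = 38·5·9 = 1710.
Length 3: A_1..A_3: k=1: 0+2850+37·15·5=5625; k=2: 21090+0+37·38·5=28120 → min 5625 | A_2..A_4: k=2: 0+1710+15·38·9=6840; k=3: 2850+0+15·5·9=3525 → min 3525.
Length 4: A_1..A_4: k=1: 0+3525+37·15·9=8520; k=2: 21090+1710+37·38·9=35454; k=3: 5625+0+37·5·9=7290 → min 7290.
Optimal order: ((A_1 (A_2 A_3)) A_4) with cost 7290.

7290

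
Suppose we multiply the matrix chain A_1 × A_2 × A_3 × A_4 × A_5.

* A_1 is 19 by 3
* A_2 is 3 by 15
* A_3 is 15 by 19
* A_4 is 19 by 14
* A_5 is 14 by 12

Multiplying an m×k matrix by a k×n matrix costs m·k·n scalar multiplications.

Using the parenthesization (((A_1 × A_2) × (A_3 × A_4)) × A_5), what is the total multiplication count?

(A_1 × A_2): 19×3 by 3×15 → 19×15, cost 19·3·15 = 855
(A_3 × A_4): 15×19 by 19×14 → 15×14, cost 15·19·14 = 3990
((A_1 × A_2) × (A_3 × A_4)): 19×15 by 15×14 → 19×14, cost 19·15·14 = 3990; cumulative 8835
(((A_1 × A_2) × (A_3 × A_4)) × A_5): 19×14 by 14×12 → 19×12, cost 19·14·12 = 3192; cumulative 12027
Total: 12027 scalar multiplications.

12027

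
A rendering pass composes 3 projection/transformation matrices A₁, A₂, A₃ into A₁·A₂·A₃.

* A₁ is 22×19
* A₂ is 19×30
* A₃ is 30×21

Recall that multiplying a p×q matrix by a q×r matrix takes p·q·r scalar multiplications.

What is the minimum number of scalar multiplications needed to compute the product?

Order (A₁·(A₂·A₃)): (A₂·A₃): 19×30 by 30×21 → 19×21, cost 19·30·21 = 11970; (A₁·(A₂·A₃)): 22×19 by 19×21 → 22×21, cost 22·19·21 = 8778; cumulative 20748. Total 20748.
Order ((A₁·A₂)·A₃): (A₁·A₂): 22×19 by 19×30 → 22×30, cost 22·19·30 = 12540; ((A₁·A₂)·A₃): 22×30 by 30×21 → 22×21, cost 22·30·21 = 13860; cumulative 26400. Total 26400.
Minimum: 20748.

20748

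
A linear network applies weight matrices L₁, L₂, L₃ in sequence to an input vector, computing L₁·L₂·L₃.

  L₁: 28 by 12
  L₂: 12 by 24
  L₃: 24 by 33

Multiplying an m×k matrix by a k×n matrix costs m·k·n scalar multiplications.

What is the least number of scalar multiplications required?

20592

Order (L₁·(L₂·L₃)): (L₂·L₃): 12×24 by 24×33 → 12×33, cost 12·24·33 = 9504; (L₁·(L₂·L₃)): 28×12 by 12×33 → 28×33, cost 28·12·33 = 11088; cumulative 20592. Total 20592.
Order ((L₁·L₂)·L₃): (L₁·L₂): 28×12 by 12×24 → 28×24, cost 28·12·24 = 8064; ((L₁·L₂)·L₃): 28×24 by 24×33 → 28×33, cost 28·24·33 = 22176; cumulative 30240. Total 30240.
Minimum: 20592.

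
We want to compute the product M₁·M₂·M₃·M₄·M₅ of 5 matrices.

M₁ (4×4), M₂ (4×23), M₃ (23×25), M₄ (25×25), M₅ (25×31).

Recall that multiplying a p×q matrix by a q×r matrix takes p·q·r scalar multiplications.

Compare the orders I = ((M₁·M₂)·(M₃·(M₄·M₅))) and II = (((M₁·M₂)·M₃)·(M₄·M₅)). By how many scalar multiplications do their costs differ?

15277

Order I = ((M₁·M₂)·(M₃·(M₄·M₅))): (M₁·M₂): 4×4 by 4×23 → 4×23, cost 4·4·23 = 368; (M₄·M₅): 25×25 by 25×31 → 25×31, cost 25·25·31 = 19375; (M₃·(M₄·M₅)): 23×25 by 25×31 → 23×31, cost 23·25·31 = 17825; cumulative 37200; ((M₁·M₂)·(M₃·(M₄·M₅))): 4×23 by 23×31 → 4×31, cost 4·23·31 = 2852; cumulative 40420. Total 40420.
Order II = (((M₁·M₂)·M₃)·(M₄·M₅)): (M₁·M₂): 4×4 by 4×23 → 4×23, cost 4·4·23 = 368; ((M₁·M₂)·M₃): 4×23 by 23×25 → 4×25, cost 4·23·25 = 2300; cumulative 2668; (M₄·M₅): 25×25 by 25×31 → 25×31, cost 25·25·31 = 19375; (((M₁·M₂)·M₃)·(M₄·M₅)): 4×25 by 25×31 → 4×31, cost 4·25·31 = 3100; cumulative 25143. Total 25143.
Difference: |40420 − 25143| = 15277.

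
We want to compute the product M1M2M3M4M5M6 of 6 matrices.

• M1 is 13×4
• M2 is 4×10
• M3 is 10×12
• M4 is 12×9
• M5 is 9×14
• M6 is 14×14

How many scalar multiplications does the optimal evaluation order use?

Adjacent pairs: M1M2 = 13·4·10 = 520; M2M3 = 4·10·12 = 480; M3M4 = 10·12·9 = 1080; M4M5 = 12·9·14 = 1512; M5M6 = 9·14·14 = 1764.
Length 3: M1..M3: k=1: 0+480+13·4·12=1104; k=2: 520+0+13·10·12=2080 → min 1104 | M2..M4: k=2: 0+1080+4·10·9=1440; k=3: 480+0+4·12·9=912 → min 912 | M3..M5: k=3: 0+1512+10·12·14=3192; k=4: 1080+0+10·9·14=2340 → min 2340 | M4..M6: k=4: 0+1764+12·9·14=3276; k=5: 1512+0+12·14·14=3864 → min 3276.
Length 4: M1..M4: k=1: 0+912+13·4·9=1380; k=2: 520+1080+13·10·9=2770; k=3: 1104+0+13·12·9=2508 → min 1380 | M2..M5: k=2: 0+2340+4·10·14=2900; k=3: 480+1512+4·12·14=2664; k=4: 912+0+4·9·14=1416 → min 1416 | M3..M6: k=3: 0+3276+10·12·14=4956; k=4: 1080+1764+10·9·14=4104; k=5: 2340+0+10·14·14=4300 → min 4104.
Length 5: M1..M5: k=1: 0+1416+13·4·14=2144; k=2: 520+2340+13·10·14=4680; k=3: 1104+1512+13·12·14=4800; k=4: 1380+0+13·9·14=3018 → min 2144 | M2..M6: k=2: 0+4104+4·10·14=4664; k=3: 480+3276+4·12·14=4428; k=4: 912+1764+4·9·14=3180; k=5: 1416+0+4·14·14=2200 → min 2200.
Length 6: M1..M6: k=1: 0+2200+13·4·14=2928; k=2: 520+4104+13·10·14=6444; k=3: 1104+3276+13·12·14=6564; k=4: 1380+1764+13·9·14=4782; k=5: 2144+0+13·14·14=4692 → min 2928.
Optimal order: (M1((((M2M3)M4)M5)M6)) with cost 2928.

2928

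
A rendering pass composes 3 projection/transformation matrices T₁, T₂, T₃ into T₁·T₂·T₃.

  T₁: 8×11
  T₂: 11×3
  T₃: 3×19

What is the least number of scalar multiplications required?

Order (T₁·(T₂·T₃)): (T₂·T₃): 11×3 by 3×19 → 11×19, cost 11·3·19 = 627; (T₁·(T₂·T₃)): 8×11 by 11×19 → 8×19, cost 8·11·19 = 1672; cumulative 2299. Total 2299.
Order ((T₁·T₂)·T₃): (T₁·T₂): 8×11 by 11×3 → 8×3, cost 8·11·3 = 264; ((T₁·T₂)·T₃): 8×3 by 3×19 → 8×19, cost 8·3·19 = 456; cumulative 720. Total 720.
Minimum: 720.

720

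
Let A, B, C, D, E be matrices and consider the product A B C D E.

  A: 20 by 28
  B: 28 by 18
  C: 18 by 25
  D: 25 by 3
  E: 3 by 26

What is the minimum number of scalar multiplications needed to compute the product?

6102

Adjacent pairs: AB = 20·28·18 = 10080; BC = 28·18·25 = 12600; CD = 18·25·3 = 1350; DE = 25·3·26 = 1950.
Length 3: A..C: k=1: 0+12600+20·28·25=26600; k=2: 10080+0+20·18·25=19080 → min 19080 | B..D: k=2: 0+1350+28·18·3=2862; k=3: 12600+0+28·25·3=14700 → min 2862 | C..E: k=3: 0+1950+18·25·26=13650; k=4: 1350+0+18·3·26=2754 → min 2754.
Length 4: A..D: k=1: 0+2862+20·28·3=4542; k=2: 10080+1350+20·18·3=12510; k=3: 19080+0+20·25·3=20580 → min 4542 | B..E: k=2: 0+2754+28·18·26=15858; k=3: 12600+1950+28·25·26=32750; k=4: 2862+0+28·3·26=5046 → min 5046.
Length 5: A..E: k=1: 0+5046+20·28·26=19606; k=2: 10080+2754+20·18·26=22194; k=3: 19080+1950+20·25·26=34030; k=4: 4542+0+20·3·26=6102 → min 6102.
Optimal order: ((A (B (C D))) E) with cost 6102.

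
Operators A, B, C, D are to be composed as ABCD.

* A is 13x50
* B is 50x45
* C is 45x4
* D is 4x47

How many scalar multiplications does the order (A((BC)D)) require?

(BC): 50×45 by 45×4 → 50×4, cost 50·45·4 = 9000
((BC)D): 50×4 by 4×47 → 50×47, cost 50·4·47 = 9400; cumulative 18400
(A((BC)D)): 13×50 by 50×47 → 13×47, cost 13·50·47 = 30550; cumulative 48950
Total: 48950 scalar multiplications.

48950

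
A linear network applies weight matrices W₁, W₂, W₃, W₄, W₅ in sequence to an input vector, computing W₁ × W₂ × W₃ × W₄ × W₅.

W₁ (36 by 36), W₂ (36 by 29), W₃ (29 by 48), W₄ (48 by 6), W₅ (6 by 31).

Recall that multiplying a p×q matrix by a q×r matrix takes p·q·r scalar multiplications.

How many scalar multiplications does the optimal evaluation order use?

Adjacent pairs: W₁W₂ = 36·36·29 = 37584; W₂W₃ = 36·29·48 = 50112; W₃W₄ = 29·48·6 = 8352; W₄W₅ = 48·6·31 = 8928.
Length 3: W₁..W₃: k=1: 0+50112+36·36·48=112320; k=2: 37584+0+36·29·48=87696 → min 87696 | W₂..W₄: k=2: 0+8352+36·29·6=14616; k=3: 50112+0+36·48·6=60480 → min 14616 | W₃..W₅: k=3: 0+8928+29·48·31=52080; k=4: 8352+0+29·6·31=13746 → min 13746.
Length 4: W₁..W₄: k=1: 0+14616+36·36·6=22392; k=2: 37584+8352+36·29·6=52200; k=3: 87696+0+36·48·6=98064 → min 22392 | W₂..W₅: k=2: 0+13746+36·29·31=46110; k=3: 50112+8928+36·48·31=112608; k=4: 14616+0+36·6·31=21312 → min 21312.
Length 5: W₁..W₅: k=1: 0+21312+36·36·31=61488; k=2: 37584+13746+36·29·31=83694; k=3: 87696+8928+36·48·31=150192; k=4: 22392+0+36·6·31=29088 → min 29088.
Optimal order: ((W₁ × (W₂ × (W₃ × W₄))) × W₅) with cost 29088.

29088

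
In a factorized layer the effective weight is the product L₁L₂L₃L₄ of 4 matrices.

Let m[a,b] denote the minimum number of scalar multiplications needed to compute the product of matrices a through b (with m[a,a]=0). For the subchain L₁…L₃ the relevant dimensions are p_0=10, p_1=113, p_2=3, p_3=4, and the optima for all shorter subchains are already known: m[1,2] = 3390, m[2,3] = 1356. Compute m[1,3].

m[1,3] = min over k∈[1,2] of m[1,k]+m[k+1,3]+p_{0}·p_k·p_{3}.
k=1: 0 + 1356 + 10·113·4 = 5876; k=2: 3390 + 0 + 10·3·4 = 3510.
Minimum: 3510 at k=2.

3510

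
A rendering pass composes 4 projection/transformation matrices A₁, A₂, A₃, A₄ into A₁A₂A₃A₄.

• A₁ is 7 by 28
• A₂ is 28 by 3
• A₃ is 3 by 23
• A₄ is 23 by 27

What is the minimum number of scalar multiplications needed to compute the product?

Adjacent pairs: A₁A₂ = 7·28·3 = 588; A₂A₃ = 28·3·23 = 1932; A₃A₄ = 3·23·27 = 1863.
Length 3: A₁..A₃: k=1: 0+1932+7·28·23=6440; k=2: 588+0+7·3·23=1071 → min 1071 | A₂..A₄: k=2: 0+1863+28·3·27=4131; k=3: 1932+0+28·23·27=19320 → min 4131.
Length 4: A₁..A₄: k=1: 0+4131+7·28·27=9423; k=2: 588+1863+7·3·27=3018; k=3: 1071+0+7·23·27=5418 → min 3018.
Optimal order: ((A₁A₂)(A₃A₄)) with cost 3018.

3018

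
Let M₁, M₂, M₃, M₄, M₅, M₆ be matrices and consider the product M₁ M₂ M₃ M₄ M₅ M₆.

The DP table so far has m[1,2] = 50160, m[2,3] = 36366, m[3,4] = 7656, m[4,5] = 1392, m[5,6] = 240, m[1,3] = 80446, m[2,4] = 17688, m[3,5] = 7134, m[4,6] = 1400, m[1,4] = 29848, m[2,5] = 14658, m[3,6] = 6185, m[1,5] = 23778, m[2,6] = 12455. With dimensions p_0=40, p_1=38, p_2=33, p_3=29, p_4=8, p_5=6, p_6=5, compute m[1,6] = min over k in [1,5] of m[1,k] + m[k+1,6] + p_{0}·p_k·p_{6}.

20055

m[1,6] = min over k∈[1,5] of m[1,k]+m[k+1,6]+p_{0}·p_k·p_{6}.
k=1: 0 + 12455 + 40·38·5 = 20055; k=2: 50160 + 6185 + 40·33·5 = 62945; k=3: 80446 + 1400 + 40·29·5 = 87646; k=4: 29848 + 240 + 40·8·5 = 31688; k=5: 23778 + 0 + 40·6·5 = 24978.
Minimum: 20055 at k=1.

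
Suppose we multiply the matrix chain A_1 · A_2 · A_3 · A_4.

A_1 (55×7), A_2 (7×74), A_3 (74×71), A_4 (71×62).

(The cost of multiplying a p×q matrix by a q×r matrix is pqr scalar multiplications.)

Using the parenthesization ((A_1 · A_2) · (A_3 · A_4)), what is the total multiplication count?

606578

(A_1 · A_2): 55×7 by 7×74 → 55×74, cost 55·7·74 = 28490
(A_3 · A_4): 74×71 by 71×62 → 74×62, cost 74·71·62 = 325748
((A_1 · A_2) · (A_3 · A_4)): 55×74 by 74×62 → 55×62, cost 55·74·62 = 252340; cumulative 606578
Total: 606578 scalar multiplications.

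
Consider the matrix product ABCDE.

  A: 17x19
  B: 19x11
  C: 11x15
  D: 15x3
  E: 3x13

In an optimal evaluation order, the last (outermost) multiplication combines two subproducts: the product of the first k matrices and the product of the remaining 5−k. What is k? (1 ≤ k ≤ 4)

Adjacent pairs: AB = 17·19·11 = 3553; BC = 19·11·15 = 3135; CD = 11·15·3 = 495; DE = 15·3·13 = 585.
Length 3: A..C: k=1: 0+3135+17·19·15=7980; k=2: 3553+0+17·11·15=6358 → min 6358 | B..D: k=2: 0+495+19·11·3=1122; k=3: 3135+0+19·15·3=3990 → min 1122 | C..E: k=3: 0+585+11·15·13=2730; k=4: 495+0+11·3·13=924 → min 924.
Length 4: A..D: k=1: 0+1122+17·19·3=2091; k=2: 3553+495+17·11·3=4609; k=3: 6358+0+17·15·3=7123 → min 2091 | B..E: k=2: 0+924+19·11·13=3641; k=3: 3135+585+19·15·13=7425; k=4: 1122+0+19·3·13=1863 → min 1863.
Top-level splits: k=1: (A..A)·(B..E) → 0+1863+17·19·13 = 6062; k=2: (A..B)·(C..E) → 3553+924+17·11·13 = 6908; k=3: (A..C)·(D..E) → 6358+585+17·15·13 = 10258; k=4: (A..D)·(E..E) → 2091+0+17·3·13 = 2754.
Best split is after D, i.e. k = 4.

4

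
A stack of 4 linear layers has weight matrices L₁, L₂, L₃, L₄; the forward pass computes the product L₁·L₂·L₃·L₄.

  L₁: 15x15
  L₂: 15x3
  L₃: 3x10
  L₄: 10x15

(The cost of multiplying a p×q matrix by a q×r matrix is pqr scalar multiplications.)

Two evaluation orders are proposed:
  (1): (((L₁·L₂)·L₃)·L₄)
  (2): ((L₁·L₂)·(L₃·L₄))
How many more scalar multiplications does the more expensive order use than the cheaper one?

Order (1) = (((L₁·L₂)·L₃)·L₄): (L₁·L₂): 15×15 by 15×3 → 15×3, cost 15·15·3 = 675; ((L₁·L₂)·L₃): 15×3 by 3×10 → 15×10, cost 15·3·10 = 450; cumulative 1125; (((L₁·L₂)·L₃)·L₄): 15×10 by 10×15 → 15×15, cost 15·10·15 = 2250; cumulative 3375. Total 3375.
Order (2) = ((L₁·L₂)·(L₃·L₄)): (L₁·L₂): 15×15 by 15×3 → 15×3, cost 15·15·3 = 675; (L₃·L₄): 3×10 by 10×15 → 3×15, cost 3·10·15 = 450; ((L₁·L₂)·(L₃·L₄)): 15×3 by 3×15 → 15×15, cost 15·3·15 = 675; cumulative 1800. Total 1800.
Difference: |3375 − 1800| = 1575.

1575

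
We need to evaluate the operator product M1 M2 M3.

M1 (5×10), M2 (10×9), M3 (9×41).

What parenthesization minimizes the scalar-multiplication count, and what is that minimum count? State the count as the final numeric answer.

(M1 (M2 M3)): cost 5740.
((M1 M2) M3): cost 2295.
Optimal: ((M1 M2) M3) with cost 2295.

2295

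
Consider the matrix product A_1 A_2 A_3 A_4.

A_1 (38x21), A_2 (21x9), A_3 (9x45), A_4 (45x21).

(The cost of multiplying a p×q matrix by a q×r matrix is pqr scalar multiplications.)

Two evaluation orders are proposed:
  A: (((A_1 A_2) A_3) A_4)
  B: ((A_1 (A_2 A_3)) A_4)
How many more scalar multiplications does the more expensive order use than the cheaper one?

21843

Order A = (((A_1 A_2) A_3) A_4): (A_1 A_2): 38×21 by 21×9 → 38×9, cost 38·21·9 = 7182; ((A_1 A_2) A_3): 38×9 by 9×45 → 38×45, cost 38·9·45 = 15390; cumulative 22572; (((A_1 A_2) A_3) A_4): 38×45 by 45×21 → 38×21, cost 38·45·21 = 35910; cumulative 58482. Total 58482.
Order B = ((A_1 (A_2 A_3)) A_4): (A_2 A_3): 21×9 by 9×45 → 21×45, cost 21·9·45 = 8505; (A_1 (A_2 A_3)): 38×21 by 21×45 → 38×45, cost 38·21·45 = 35910; cumulative 44415; ((A_1 (A_2 A_3)) A_4): 38×45 by 45×21 → 38×21, cost 38·45·21 = 35910; cumulative 80325. Total 80325.
Difference: |58482 − 80325| = 21843.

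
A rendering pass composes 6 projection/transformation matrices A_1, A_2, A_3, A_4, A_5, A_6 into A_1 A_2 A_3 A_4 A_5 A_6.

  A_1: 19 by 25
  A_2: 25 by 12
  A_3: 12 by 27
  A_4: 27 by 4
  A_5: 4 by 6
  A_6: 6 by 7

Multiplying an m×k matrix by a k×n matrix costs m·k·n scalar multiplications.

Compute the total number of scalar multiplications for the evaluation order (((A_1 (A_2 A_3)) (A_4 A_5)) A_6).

(A_2 A_3): 25×12 by 12×27 → 25×27, cost 25·12·27 = 8100
(A_1 (A_2 A_3)): 19×25 by 25×27 → 19×27, cost 19·25·27 = 12825; cumulative 20925
(A_4 A_5): 27×4 by 4×6 → 27×6, cost 27·4·6 = 648
((A_1 (A_2 A_3)) (A_4 A_5)): 19×27 by 27×6 → 19×6, cost 19·27·6 = 3078; cumulative 24651
(((A_1 (A_2 A_3)) (A_4 A_5)) A_6): 19×6 by 6×7 → 19×7, cost 19·6·7 = 798; cumulative 25449
Total: 25449 scalar multiplications.

25449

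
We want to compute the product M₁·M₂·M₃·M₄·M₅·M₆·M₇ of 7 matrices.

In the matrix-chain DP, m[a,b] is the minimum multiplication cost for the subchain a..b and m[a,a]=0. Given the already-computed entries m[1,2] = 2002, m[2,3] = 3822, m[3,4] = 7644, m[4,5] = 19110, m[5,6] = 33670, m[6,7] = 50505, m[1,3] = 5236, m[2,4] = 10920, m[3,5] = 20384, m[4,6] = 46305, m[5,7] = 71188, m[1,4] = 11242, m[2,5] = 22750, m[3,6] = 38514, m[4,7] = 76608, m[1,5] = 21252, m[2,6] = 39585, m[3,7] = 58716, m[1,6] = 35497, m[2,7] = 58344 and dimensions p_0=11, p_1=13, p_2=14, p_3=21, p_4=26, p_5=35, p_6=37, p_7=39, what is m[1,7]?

m[1,7] = min over k∈[1,6] of m[1,k]+m[k+1,7]+p_{0}·p_k·p_{7}.
k=1: 0 + 58344 + 11·13·39 = 63921; k=2: 2002 + 58716 + 11·14·39 = 66724; k=3: 5236 + 76608 + 11·21·39 = 90853; k=4: 11242 + 71188 + 11·26·39 = 93584; k=5: 21252 + 50505 + 11·35·39 = 86772; k=6: 35497 + 0 + 11·37·39 = 51370.
Minimum: 51370 at k=6.

51370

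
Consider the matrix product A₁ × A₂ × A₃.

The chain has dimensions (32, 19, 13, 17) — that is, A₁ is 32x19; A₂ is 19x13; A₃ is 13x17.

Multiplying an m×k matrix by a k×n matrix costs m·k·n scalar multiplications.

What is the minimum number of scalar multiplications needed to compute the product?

14535

Order (A₁ × (A₂ × A₃)): (A₂ × A₃): 19×13 by 13×17 → 19×17, cost 19·13·17 = 4199; (A₁ × (A₂ × A₃)): 32×19 by 19×17 → 32×17, cost 32·19·17 = 10336; cumulative 14535. Total 14535.
Order ((A₁ × A₂) × A₃): (A₁ × A₂): 32×19 by 19×13 → 32×13, cost 32·19·13 = 7904; ((A₁ × A₂) × A₃): 32×13 by 13×17 → 32×17, cost 32·13·17 = 7072; cumulative 14976. Total 14976.
Minimum: 14535.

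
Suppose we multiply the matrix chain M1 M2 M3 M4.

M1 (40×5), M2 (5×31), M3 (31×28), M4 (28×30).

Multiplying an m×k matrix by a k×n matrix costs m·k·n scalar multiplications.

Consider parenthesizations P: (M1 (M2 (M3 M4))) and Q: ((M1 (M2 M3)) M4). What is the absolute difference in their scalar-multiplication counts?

6850

Order P = (M1 (M2 (M3 M4))): (M3 M4): 31×28 by 28×30 → 31×30, cost 31·28·30 = 26040; (M2 (M3 M4)): 5×31 by 31×30 → 5×30, cost 5·31·30 = 4650; cumulative 30690; (M1 (M2 (M3 M4))): 40×5 by 5×30 → 40×30, cost 40·5·30 = 6000; cumulative 36690. Total 36690.
Order Q = ((M1 (M2 M3)) M4): (M2 M3): 5×31 by 31×28 → 5×28, cost 5·31·28 = 4340; (M1 (M2 M3)): 40×5 by 5×28 → 40×28, cost 40·5·28 = 5600; cumulative 9940; ((M1 (M2 M3)) M4): 40×28 by 28×30 → 40×30, cost 40·28·30 = 33600; cumulative 43540. Total 43540.
Difference: |36690 − 43540| = 6850.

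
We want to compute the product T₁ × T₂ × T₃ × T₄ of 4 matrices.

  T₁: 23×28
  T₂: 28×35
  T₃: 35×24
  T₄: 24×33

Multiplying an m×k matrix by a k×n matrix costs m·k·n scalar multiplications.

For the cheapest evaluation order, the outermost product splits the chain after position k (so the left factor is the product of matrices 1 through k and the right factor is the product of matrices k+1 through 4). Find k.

Adjacent pairs: T₁T₂ = 23·28·35 = 22540; T₂T₃ = 28·35·24 = 23520; T₃T₄ = 35·24·33 = 27720.
Length 3: T₁..T₃: k=1: 0+23520+23·28·24=38976; k=2: 22540+0+23·35·24=41860 → min 38976 | T₂..T₄: k=2: 0+27720+28·35·33=60060; k=3: 23520+0+28·24·33=45696 → min 45696.
Top-level splits: k=1: (T₁..T₁)·(T₂..T₄) → 0+45696+23·28·33 = 66948; k=2: (T₁..T₂)·(T₃..T₄) → 22540+27720+23·35·33 = 76825; k=3: (T₁..T₃)·(T₄..T₄) → 38976+0+23·24·33 = 57192.
Best split is after T₃, i.e. k = 3.

3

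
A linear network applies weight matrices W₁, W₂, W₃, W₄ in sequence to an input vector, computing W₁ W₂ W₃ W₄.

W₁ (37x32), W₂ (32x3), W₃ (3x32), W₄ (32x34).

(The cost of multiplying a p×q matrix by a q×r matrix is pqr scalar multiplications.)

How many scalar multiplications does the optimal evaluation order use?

Adjacent pairs: W₁W₂ = 37·32·3 = 3552; W₂W₃ = 32·3·32 = 3072; W₃W₄ = 3·32·34 = 3264.
Length 3: W₁..W₃: k=1: 0+3072+37·32·32=40960; k=2: 3552+0+37·3·32=7104 → min 7104 | W₂..W₄: k=2: 0+3264+32·3·34=6528; k=3: 3072+0+32·32·34=37888 → min 6528.
Length 4: W₁..W₄: k=1: 0+6528+37·32·34=46784; k=2: 3552+3264+37·3·34=10590; k=3: 7104+0+37·32·34=47360 → min 10590.
Optimal order: ((W₁ W₂) (W₃ W₄)) with cost 10590.

10590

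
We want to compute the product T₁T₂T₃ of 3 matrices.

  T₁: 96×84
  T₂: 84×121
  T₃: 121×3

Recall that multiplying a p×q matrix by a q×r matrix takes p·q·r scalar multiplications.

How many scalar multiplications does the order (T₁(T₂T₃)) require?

54684

(T₂T₃): 84×121 by 121×3 → 84×3, cost 84·121·3 = 30492
(T₁(T₂T₃)): 96×84 by 84×3 → 96×3, cost 96·84·3 = 24192; cumulative 54684
Total: 54684 scalar multiplications.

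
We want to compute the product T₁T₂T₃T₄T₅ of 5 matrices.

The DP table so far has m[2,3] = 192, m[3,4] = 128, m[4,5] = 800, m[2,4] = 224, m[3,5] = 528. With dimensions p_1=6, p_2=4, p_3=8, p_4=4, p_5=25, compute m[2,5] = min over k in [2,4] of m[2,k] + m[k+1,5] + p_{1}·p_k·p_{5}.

824

m[2,5] = min over k∈[2,4] of m[2,k]+m[k+1,5]+p_{1}·p_k·p_{5}.
k=2: 0 + 528 + 6·4·25 = 1128; k=3: 192 + 800 + 6·8·25 = 2192; k=4: 224 + 0 + 6·4·25 = 824.
Minimum: 824 at k=4.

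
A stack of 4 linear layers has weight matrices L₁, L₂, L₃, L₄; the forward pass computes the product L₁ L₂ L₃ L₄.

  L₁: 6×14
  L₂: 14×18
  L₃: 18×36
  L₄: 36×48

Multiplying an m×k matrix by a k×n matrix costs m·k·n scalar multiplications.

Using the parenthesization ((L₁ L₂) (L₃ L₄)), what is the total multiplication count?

37800

(L₁ L₂): 6×14 by 14×18 → 6×18, cost 6·14·18 = 1512
(L₃ L₄): 18×36 by 36×48 → 18×48, cost 18·36·48 = 31104
((L₁ L₂) (L₃ L₄)): 6×18 by 18×48 → 6×48, cost 6·18·48 = 5184; cumulative 37800
Total: 37800 scalar multiplications.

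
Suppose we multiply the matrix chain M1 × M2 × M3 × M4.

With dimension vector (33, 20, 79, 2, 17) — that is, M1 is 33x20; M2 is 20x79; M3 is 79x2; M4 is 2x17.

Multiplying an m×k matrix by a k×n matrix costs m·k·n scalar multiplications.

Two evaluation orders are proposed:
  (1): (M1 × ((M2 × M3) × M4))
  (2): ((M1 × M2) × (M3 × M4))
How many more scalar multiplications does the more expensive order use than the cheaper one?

Order (1) = (M1 × ((M2 × M3) × M4)): (M2 × M3): 20×79 by 79×2 → 20×2, cost 20·79·2 = 3160; ((M2 × M3) × M4): 20×2 by 2×17 → 20×17, cost 20·2·17 = 680; cumulative 3840; (M1 × ((M2 × M3) × M4)): 33×20 by 20×17 → 33×17, cost 33·20·17 = 11220; cumulative 15060. Total 15060.
Order (2) = ((M1 × M2) × (M3 × M4)): (M1 × M2): 33×20 by 20×79 → 33×79, cost 33·20·79 = 52140; (M3 × M4): 79×2 by 2×17 → 79×17, cost 79·2·17 = 2686; ((M1 × M2) × (M3 × M4)): 33×79 by 79×17 → 33×17, cost 33·79·17 = 44319; cumulative 99145. Total 99145.
Difference: |15060 − 99145| = 84085.

84085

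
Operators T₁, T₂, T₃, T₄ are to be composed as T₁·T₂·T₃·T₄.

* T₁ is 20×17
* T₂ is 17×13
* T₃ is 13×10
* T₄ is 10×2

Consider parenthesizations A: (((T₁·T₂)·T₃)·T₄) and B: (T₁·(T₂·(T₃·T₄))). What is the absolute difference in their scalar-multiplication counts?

Order A = (((T₁·T₂)·T₃)·T₄): (T₁·T₂): 20×17 by 17×13 → 20×13, cost 20·17·13 = 4420; ((T₁·T₂)·T₃): 20×13 by 13×10 → 20×10, cost 20·13·10 = 2600; cumulative 7020; (((T₁·T₂)·T₃)·T₄): 20×10 by 10×2 → 20×2, cost 20·10·2 = 400; cumulative 7420. Total 7420.
Order B = (T₁·(T₂·(T₃·T₄))): (T₃·T₄): 13×10 by 10×2 → 13×2, cost 13·10·2 = 260; (T₂·(T₃·T₄)): 17×13 by 13×2 → 17×2, cost 17·13·2 = 442; cumulative 702; (T₁·(T₂·(T₃·T₄))): 20×17 by 17×2 → 20×2, cost 20·17·2 = 680; cumulative 1382. Total 1382.
Difference: |7420 − 1382| = 6038.

6038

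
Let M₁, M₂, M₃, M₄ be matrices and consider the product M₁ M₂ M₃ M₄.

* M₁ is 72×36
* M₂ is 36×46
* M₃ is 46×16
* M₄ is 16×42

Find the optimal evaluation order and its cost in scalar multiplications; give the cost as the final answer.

116352

Adjacent pairs: M₁M₂ = 72·36·46 = 119232; M₂M₃ = 36·46·16 = 26496; M₃M₄ = 46·16·42 = 30912.
Length 3: M₁..M₃: k=1: 0+26496+72·36·16=67968; k=2: 119232+0+72·46·16=172224 → min 67968 | M₂..M₄: k=2: 0+30912+36·46·42=100464; k=3: 26496+0+36·16·42=50688 → min 50688.
Length 4: M₁..M₄: k=1: 0+50688+72·36·42=159552; k=2: 119232+30912+72·46·42=289248; k=3: 67968+0+72·16·42=116352 → min 116352.
Optimal parenthesization: ((M₁ (M₂ M₃)) M₄) with cost 116352.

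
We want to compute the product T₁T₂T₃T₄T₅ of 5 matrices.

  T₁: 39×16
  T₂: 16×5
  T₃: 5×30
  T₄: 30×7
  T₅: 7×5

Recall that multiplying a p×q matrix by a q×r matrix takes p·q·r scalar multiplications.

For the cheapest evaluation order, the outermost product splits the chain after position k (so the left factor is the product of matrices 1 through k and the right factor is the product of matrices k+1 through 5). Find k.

1

Adjacent pairs: T₁T₂ = 39·16·5 = 3120; T₂T₃ = 16·5·30 = 2400; T₃T₄ = 5·30·7 = 1050; T₄T₅ = 30·7·5 = 1050.
Length 3: T₁..T₃: k=1: 0+2400+39·16·30=21120; k=2: 3120+0+39·5·30=8970 → min 8970 | T₂..T₄: k=2: 0+1050+16·5·7=1610; k=3: 2400+0+16·30·7=5760 → min 1610 | T₃..T₅: k=3: 0+1050+5·30·5=1800; k=4: 1050+0+5·7·5=1225 → min 1225.
Length 4: T₁..T₄: k=1: 0+1610+39·16·7=5978; k=2: 3120+1050+39·5·7=5535; k=3: 8970+0+39·30·7=17160 → min 5535 | T₂..T₅: k=2: 0+1225+16·5·5=1625; k=3: 2400+1050+16·30·5=5850; k=4: 1610+0+16·7·5=2170 → min 1625.
Top-level splits: k=1: (T₁..T₁)·(T₂..T₅) → 0+1625+39·16·5 = 4745; k=2: (T₁..T₂)·(T₃..T₅) → 3120+1225+39·5·5 = 5320; k=3: (T₁..T₃)·(T₄..T₅) → 8970+1050+39·30·5 = 15870; k=4: (T₁..T₄)·(T₅..T₅) → 5535+0+39·7·5 = 6900.
Best split is after T₁, i.e. k = 1.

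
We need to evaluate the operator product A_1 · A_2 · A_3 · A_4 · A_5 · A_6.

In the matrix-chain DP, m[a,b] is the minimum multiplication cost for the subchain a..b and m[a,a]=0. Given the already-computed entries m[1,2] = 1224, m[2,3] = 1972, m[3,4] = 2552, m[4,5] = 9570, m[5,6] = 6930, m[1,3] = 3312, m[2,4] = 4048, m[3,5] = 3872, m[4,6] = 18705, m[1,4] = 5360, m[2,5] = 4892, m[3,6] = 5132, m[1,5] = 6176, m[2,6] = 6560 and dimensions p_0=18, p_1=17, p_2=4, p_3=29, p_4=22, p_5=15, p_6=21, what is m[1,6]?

m[1,6] = min over k∈[1,5] of m[1,k]+m[k+1,6]+p_{0}·p_k·p_{6}.
k=1: 0 + 6560 + 18·17·21 = 12986; k=2: 1224 + 5132 + 18·4·21 = 7868; k=3: 3312 + 18705 + 18·29·21 = 32979; k=4: 5360 + 6930 + 18·22·21 = 20606; k=5: 6176 + 0 + 18·15·21 = 11846.
Minimum: 7868 at k=2.

7868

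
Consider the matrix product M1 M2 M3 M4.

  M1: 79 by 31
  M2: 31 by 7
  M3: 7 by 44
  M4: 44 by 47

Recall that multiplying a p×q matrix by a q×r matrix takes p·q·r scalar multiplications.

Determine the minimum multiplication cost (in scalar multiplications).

57610

Adjacent pairs: M1M2 = 79·31·7 = 17143; M2M3 = 31·7·44 = 9548; M3M4 = 7·44·47 = 14476.
Length 3: M1..M3: k=1: 0+9548+79·31·44=117304; k=2: 17143+0+79·7·44=41475 → min 41475 | M2..M4: k=2: 0+14476+31·7·47=24675; k=3: 9548+0+31·44·47=73656 → min 24675.
Length 4: M1..M4: k=1: 0+24675+79·31·47=139778; k=2: 17143+14476+79·7·47=57610; k=3: 41475+0+79·44·47=204847 → min 57610.
Optimal order: ((M1 M2) (M3 M4)) with cost 57610.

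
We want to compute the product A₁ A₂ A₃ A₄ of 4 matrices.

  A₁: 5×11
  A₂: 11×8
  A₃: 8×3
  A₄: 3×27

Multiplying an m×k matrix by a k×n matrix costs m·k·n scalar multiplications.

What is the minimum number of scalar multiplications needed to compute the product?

834

Adjacent pairs: A₁A₂ = 5·11·8 = 440; A₂A₃ = 11·8·3 = 264; A₃A₄ = 8·3·27 = 648.
Length 3: A₁..A₃: k=1: 0+264+5·11·3=429; k=2: 440+0+5·8·3=560 → min 429 | A₂..A₄: k=2: 0+648+11·8·27=3024; k=3: 264+0+11·3·27=1155 → min 1155.
Length 4: A₁..A₄: k=1: 0+1155+5·11·27=2640; k=2: 440+648+5·8·27=2168; k=3: 429+0+5·3·27=834 → min 834.
Optimal order: ((A₁ (A₂ A₃)) A₄) with cost 834.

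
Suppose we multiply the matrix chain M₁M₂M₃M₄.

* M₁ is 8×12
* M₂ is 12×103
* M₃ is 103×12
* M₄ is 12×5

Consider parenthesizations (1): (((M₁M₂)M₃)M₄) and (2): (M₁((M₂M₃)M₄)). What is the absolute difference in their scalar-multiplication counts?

4224

Order (1) = (((M₁M₂)M₃)M₄): (M₁M₂): 8×12 by 12×103 → 8×103, cost 8·12·103 = 9888; ((M₁M₂)M₃): 8×103 by 103×12 → 8×12, cost 8·103·12 = 9888; cumulative 19776; (((M₁M₂)M₃)M₄): 8×12 by 12×5 → 8×5, cost 8·12·5 = 480; cumulative 20256. Total 20256.
Order (2) = (M₁((M₂M₃)M₄)): (M₂M₃): 12×103 by 103×12 → 12×12, cost 12·103·12 = 14832; ((M₂M₃)M₄): 12×12 by 12×5 → 12×5, cost 12·12·5 = 720; cumulative 15552; (M₁((M₂M₃)M₄)): 8×12 by 12×5 → 8×5, cost 8·12·5 = 480; cumulative 16032. Total 16032.
Difference: |20256 − 16032| = 4224.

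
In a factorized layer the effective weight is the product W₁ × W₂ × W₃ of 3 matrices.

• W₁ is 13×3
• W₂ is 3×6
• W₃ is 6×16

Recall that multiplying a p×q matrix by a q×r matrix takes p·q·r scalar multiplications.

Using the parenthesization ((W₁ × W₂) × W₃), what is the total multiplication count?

(W₁ × W₂): 13×3 by 3×6 → 13×6, cost 13·3·6 = 234
((W₁ × W₂) × W₃): 13×6 by 6×16 → 13×16, cost 13·6·16 = 1248; cumulative 1482
Total: 1482 scalar multiplications.

1482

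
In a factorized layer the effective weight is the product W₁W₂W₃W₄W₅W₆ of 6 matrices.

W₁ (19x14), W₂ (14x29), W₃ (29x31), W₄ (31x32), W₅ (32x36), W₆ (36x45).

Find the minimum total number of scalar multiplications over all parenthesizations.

77252

Adjacent pairs: W₁W₂ = 19·14·29 = 7714; W₂W₃ = 14·29·31 = 12586; W₃W₄ = 29·31·32 = 28768; W₄W₅ = 31·32·36 = 35712; W₅W₆ = 32·36·45 = 51840.
Length 3: W₁..W₃: k=1: 0+12586+19·14·31=20832; k=2: 7714+0+19·29·31=24795 → min 20832 | W₂..W₄: k=2: 0+28768+14·29·32=41760; k=3: 12586+0+14·31·32=26474 → min 26474 | W₃..W₅: k=3: 0+35712+29·31·36=68076; k=4: 28768+0+29·32·36=62176 → min 62176 | W₄..W₆: k=4: 0+51840+31·32·45=96480; k=5: 35712+0+31·36·45=85932 → min 85932.
Length 4: W₁..W₄: k=1: 0+26474+19·14·32=34986; k=2: 7714+28768+19·29·32=54114; k=3: 20832+0+19·31·32=39680 → min 34986 | W₂..W₅: k=2: 0+62176+14·29·36=76792; k=3: 12586+35712+14·31·36=63922; k=4: 26474+0+14·32·36=42602 → min 42602 | W₃..W₆: k=3: 0+85932+29·31·45=126387; k=4: 28768+51840+29·32·45=122368; k=5: 62176+0+29·36·45=109156 → min 109156.
Length 5: W₁..W₅: k=1: 0+42602+19·14·36=52178; k=2: 7714+62176+19·29·36=89726; k=3: 20832+35712+19·31·36=77748; k=4: 34986+0+19·32·36=56874 → min 52178 | W₂..W₆: k=2: 0+109156+14·29·45=127426; k=3: 12586+85932+14·31·45=118048; k=4: 26474+51840+14·32·45=98474; k=5: 42602+0+14·36·45=65282 → min 65282.
Length 6: W₁..W₆: k=1: 0+65282+19·14·45=77252; k=2: 7714+109156+19·29·45=141665; k=3: 20832+85932+19·31·45=133269; k=4: 34986+51840+19·32·45=114186; k=5: 52178+0+19·36·45=82958 → min 77252.
Optimal order: (W₁((((W₂W₃)W₄)W₅)W₆)) with cost 77252.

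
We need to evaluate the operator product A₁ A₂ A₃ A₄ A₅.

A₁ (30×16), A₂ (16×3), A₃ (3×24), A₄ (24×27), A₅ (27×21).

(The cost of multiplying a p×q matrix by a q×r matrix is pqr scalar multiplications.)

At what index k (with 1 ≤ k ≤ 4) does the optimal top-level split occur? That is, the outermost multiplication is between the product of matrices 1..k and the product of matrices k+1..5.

2

Adjacent pairs: A₁A₂ = 30·16·3 = 1440; A₂A₃ = 16·3·24 = 1152; A₃A₄ = 3·24·27 = 1944; A₄A₅ = 24·27·21 = 13608.
Length 3: A₁..A₃: k=1: 0+1152+30·16·24=12672; k=2: 1440+0+30·3·24=3600 → min 3600 | A₂..A₄: k=2: 0+1944+16·3·27=3240; k=3: 1152+0+16·24·27=11520 → min 3240 | A₃..A₅: k=3: 0+13608+3·24·21=15120; k=4: 1944+0+3·27·21=3645 → min 3645.
Length 4: A₁..A₄: k=1: 0+3240+30·16·27=16200; k=2: 1440+1944+30·3·27=5814; k=3: 3600+0+30·24·27=23040 → min 5814 | A₂..A₅: k=2: 0+3645+16·3·21=4653; k=3: 1152+13608+16·24·21=22824; k=4: 3240+0+16·27·21=12312 → min 4653.
Top-level splits: k=1: (A₁..A₁)·(A₂..A₅) → 0+4653+30·16·21 = 14733; k=2: (A₁..A₂)·(A₃..A₅) → 1440+3645+30·3·21 = 6975; k=3: (A₁..A₃)·(A₄..A₅) → 3600+13608+30·24·21 = 32328; k=4: (A₁..A₄)·(A₅..A₅) → 5814+0+30·27·21 = 22824.
Best split is after A₂, i.e. k = 2.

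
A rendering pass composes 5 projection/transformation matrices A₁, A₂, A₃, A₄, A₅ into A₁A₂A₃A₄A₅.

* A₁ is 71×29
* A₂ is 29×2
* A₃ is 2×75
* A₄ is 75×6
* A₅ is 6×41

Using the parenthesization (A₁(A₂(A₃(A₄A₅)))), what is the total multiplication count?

111397

(A₄A₅): 75×6 by 6×41 → 75×41, cost 75·6·41 = 18450
(A₃(A₄A₅)): 2×75 by 75×41 → 2×41, cost 2·75·41 = 6150; cumulative 24600
(A₂(A₃(A₄A₅))): 29×2 by 2×41 → 29×41, cost 29·2·41 = 2378; cumulative 26978
(A₁(A₂(A₃(A₄A₅)))): 71×29 by 29×41 → 71×41, cost 71·29·41 = 84419; cumulative 111397
Total: 111397 scalar multiplications.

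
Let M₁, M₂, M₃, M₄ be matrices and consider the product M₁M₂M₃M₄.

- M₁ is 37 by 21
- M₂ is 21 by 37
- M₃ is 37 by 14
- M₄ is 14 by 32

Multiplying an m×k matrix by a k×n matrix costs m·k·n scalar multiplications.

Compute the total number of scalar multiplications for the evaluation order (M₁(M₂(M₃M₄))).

66304

(M₃M₄): 37×14 by 14×32 → 37×32, cost 37·14·32 = 16576
(M₂(M₃M₄)): 21×37 by 37×32 → 21×32, cost 21·37·32 = 24864; cumulative 41440
(M₁(M₂(M₃M₄))): 37×21 by 21×32 → 37×32, cost 37·21·32 = 24864; cumulative 66304
Total: 66304 scalar multiplications.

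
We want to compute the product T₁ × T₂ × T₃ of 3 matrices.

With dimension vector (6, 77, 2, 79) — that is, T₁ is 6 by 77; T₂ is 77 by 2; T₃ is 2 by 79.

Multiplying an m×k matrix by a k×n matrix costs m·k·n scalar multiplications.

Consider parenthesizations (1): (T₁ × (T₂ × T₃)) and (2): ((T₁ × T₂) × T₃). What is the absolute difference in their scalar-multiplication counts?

Order (1) = (T₁ × (T₂ × T₃)): (T₂ × T₃): 77×2 by 2×79 → 77×79, cost 77·2·79 = 12166; (T₁ × (T₂ × T₃)): 6×77 by 77×79 → 6×79, cost 6·77·79 = 36498; cumulative 48664. Total 48664.
Order (2) = ((T₁ × T₂) × T₃): (T₁ × T₂): 6×77 by 77×2 → 6×2, cost 6·77·2 = 924; ((T₁ × T₂) × T₃): 6×2 by 2×79 → 6×79, cost 6·2·79 = 948; cumulative 1872. Total 1872.
Difference: |48664 − 1872| = 46792.

46792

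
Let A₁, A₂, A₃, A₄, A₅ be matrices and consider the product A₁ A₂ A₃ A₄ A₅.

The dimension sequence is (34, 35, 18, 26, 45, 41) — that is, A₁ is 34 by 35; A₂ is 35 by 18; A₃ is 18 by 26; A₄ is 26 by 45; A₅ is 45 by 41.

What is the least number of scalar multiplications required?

Adjacent pairs: A₁A₂ = 34·35·18 = 21420; A₂A₃ = 35·18·26 = 16380; A₃A₄ = 18·26·45 = 21060; A₄A₅ = 26·45·41 = 47970.
Length 3: A₁..A₃: k=1: 0+16380+34·35·26=47320; k=2: 21420+0+34·18·26=37332 → min 37332 | A₂..A₄: k=2: 0+21060+35·18·45=49410; k=3: 16380+0+35·26·45=57330 → min 49410 | A₃..A₅: k=3: 0+47970+18·26·41=67158; k=4: 21060+0+18·45·41=54270 → min 54270.
Length 4: A₁..A₄: k=1: 0+49410+34·35·45=102960; k=2: 21420+21060+34·18·45=70020; k=3: 37332+0+34·26·45=77112 → min 70020 | A₂..A₅: k=2: 0+54270+35·18·41=80100; k=3: 16380+47970+35·26·41=101660; k=4: 49410+0+35·45·41=113985 → min 80100.
Length 5: A₁..A₅: k=1: 0+80100+34·35·41=128890; k=2: 21420+54270+34·18·41=100782; k=3: 37332+47970+34·26·41=121546; k=4: 70020+0+34·45·41=132750 → min 100782.
Optimal order: ((A₁ A₂) ((A₃ A₄) A₅)) with cost 100782.

100782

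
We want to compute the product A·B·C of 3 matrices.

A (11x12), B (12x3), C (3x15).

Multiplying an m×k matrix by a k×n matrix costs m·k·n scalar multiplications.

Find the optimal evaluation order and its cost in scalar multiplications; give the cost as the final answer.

891

(A·(B·C)): cost 2520.
((A·B)·C): cost 891.
Optimal: ((A·B)·C) with cost 891.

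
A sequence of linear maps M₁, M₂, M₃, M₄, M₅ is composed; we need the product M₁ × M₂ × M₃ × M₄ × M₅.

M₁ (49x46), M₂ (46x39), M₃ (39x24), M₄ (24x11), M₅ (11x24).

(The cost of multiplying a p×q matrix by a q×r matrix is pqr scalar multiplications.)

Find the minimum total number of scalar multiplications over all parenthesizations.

Adjacent pairs: M₁M₂ = 49·46·39 = 87906; M₂M₃ = 46·39·24 = 43056; M₃M₄ = 39·24·11 = 10296; M₄M₅ = 24·11·24 = 6336.
Length 3: M₁..M₃: k=1: 0+43056+49·46·24=97152; k=2: 87906+0+49·39·24=133770 → min 97152 | M₂..M₄: k=2: 0+10296+46·39·11=30030; k=3: 43056+0+46·24·11=55200 → min 30030 | M₃..M₅: k=3: 0+6336+39·24·24=28800; k=4: 10296+0+39·11·24=20592 → min 20592.
Length 4: M₁..M₄: k=1: 0+30030+49·46·11=54824; k=2: 87906+10296+49·39·11=119223; k=3: 97152+0+49·24·11=110088 → min 54824 | M₂..M₅: k=2: 0+20592+46·39·24=63648; k=3: 43056+6336+46·24·24=75888; k=4: 30030+0+46·11·24=42174 → min 42174.
Length 5: M₁..M₅: k=1: 0+42174+49·46·24=96270; k=2: 87906+20592+49·39·24=154362; k=3: 97152+6336+49·24·24=131712; k=4: 54824+0+49·11·24=67760 → min 67760.
Optimal order: ((M₁ × (M₂ × (M₃ × M₄))) × M₅) with cost 67760.

67760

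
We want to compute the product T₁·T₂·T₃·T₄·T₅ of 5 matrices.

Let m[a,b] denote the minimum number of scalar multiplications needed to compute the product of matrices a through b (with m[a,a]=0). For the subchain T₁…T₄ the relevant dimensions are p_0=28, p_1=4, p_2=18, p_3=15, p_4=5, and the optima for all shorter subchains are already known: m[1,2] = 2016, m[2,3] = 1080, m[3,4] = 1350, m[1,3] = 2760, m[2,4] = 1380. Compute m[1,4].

1940

m[1,4] = min over k∈[1,3] of m[1,k]+m[k+1,4]+p_{0}·p_k·p_{4}.
k=1: 0 + 1380 + 28·4·5 = 1940; k=2: 2016 + 1350 + 28·18·5 = 5886; k=3: 2760 + 0 + 28·15·5 = 4860.
Minimum: 1940 at k=1.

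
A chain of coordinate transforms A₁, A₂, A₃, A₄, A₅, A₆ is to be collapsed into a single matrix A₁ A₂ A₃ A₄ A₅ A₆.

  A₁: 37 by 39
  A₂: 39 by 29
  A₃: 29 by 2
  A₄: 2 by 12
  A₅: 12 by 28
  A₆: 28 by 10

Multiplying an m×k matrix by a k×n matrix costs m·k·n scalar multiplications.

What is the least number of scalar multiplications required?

Adjacent pairs: A₁A₂ = 37·39·29 = 41847; A₂A₃ = 39·29·2 = 2262; A₃A₄ = 29·2·12 = 696; A₄A₅ = 2·12·28 = 672; A₅A₆ = 12·28·10 = 3360.
Length 3: A₁..A₃: k=1: 0+2262+37·39·2=5148; k=2: 41847+0+37·29·2=43993 → min 5148 | A₂..A₄: k=2: 0+696+39·29·12=14268; k=3: 2262+0+39·2·12=3198 → min 3198 | A₃..A₅: k=3: 0+672+29·2·28=2296; k=4: 696+0+29·12·28=10440 → min 2296 | A₄..A₆: k=4: 0+3360+2·12·10=3600; k=5: 672+0+2·28·10=1232 → min 1232.
Length 4: A₁..A₄: k=1: 0+3198+37·39·12=20514; k=2: 41847+696+37·29·12=55419; k=3: 5148+0+37·2·12=6036 → min 6036 | A₂..A₅: k=2: 0+2296+39·29·28=33964; k=3: 2262+672+39·2·28=5118; k=4: 3198+0+39·12·28=16302 → min 5118 | A₃..A₆: k=3: 0+1232+29·2·10=1812; k=4: 696+3360+29·12·10=7536; k=5: 2296+0+29·28·10=10416 → min 1812.
Length 5: A₁..A₅: k=1: 0+5118+37·39·28=45522; k=2: 41847+2296+37·29·28=74187; k=3: 5148+672+37·2·28=7892; k=4: 6036+0+37·12·28=18468 → min 7892 | A₂..A₆: k=2: 0+1812+39·29·10=13122; k=3: 2262+1232+39·2·10=4274; k=4: 3198+3360+39·12·10=11238; k=5: 5118+0+39·28·10=16038 → min 4274.
Length 6: A₁..A₆: k=1: 0+4274+37·39·10=18704; k=2: 41847+1812+37·29·10=54389; k=3: 5148+1232+37·2·10=7120; k=4: 6036+3360+37·12·10=13836; k=5: 7892+0+37·28·10=18252 → min 7120.
Optimal order: ((A₁ (A₂ A₃)) ((A₄ A₅) A₆)) with cost 7120.

7120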